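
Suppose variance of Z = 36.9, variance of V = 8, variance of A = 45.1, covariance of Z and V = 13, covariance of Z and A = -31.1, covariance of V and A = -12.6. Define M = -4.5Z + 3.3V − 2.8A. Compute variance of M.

variance of M = a²·variance of Z + b²·variance of V + c²·variance of A + 2ab·covariance of Z and V + 2ac·covariance of Z and A + 2bc·covariance of V and A, with a = -4.5, b = 3.3, c = -2.8.
= 747.225 + 87.12 + 353.584 + (-386.1) + (-783.72) + 232.848
= 250.957.

variance of M = 250.957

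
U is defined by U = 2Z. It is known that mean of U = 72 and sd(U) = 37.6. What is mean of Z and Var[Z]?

From U = 2Z: mean of U = a·mean of Z + b, so mean of Z = (mean of U − b)/a = (72 − 0)/2 = 36.
Var[U] = 37.6² = 1413.76.
Var[U] = a²·Var[Z], so Var[Z] = 1413.76/2² = 353.44.

mean of Z = 36, Var[Z] = 353.44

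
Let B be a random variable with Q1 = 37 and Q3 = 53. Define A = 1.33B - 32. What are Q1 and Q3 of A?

Q1(A) = 17.21, Q3(A) = 38.49

a = 1.33 > 0: Q1(A) = a·Q1(B)+b = 17.21, Q3(A) = a·Q3(B)+b = 38.49.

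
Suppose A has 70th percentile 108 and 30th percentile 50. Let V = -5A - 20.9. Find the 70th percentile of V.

Since a = -5 < 0 the transformation is decreasing, reversing order: the 70th percentile of V corresponds to the 30th percentile of A.
So P_{70}(V) = a·P_{30}(A) + b = (-5)·50 + (-20.9) = -270.9.

70th percentile of V = -270.9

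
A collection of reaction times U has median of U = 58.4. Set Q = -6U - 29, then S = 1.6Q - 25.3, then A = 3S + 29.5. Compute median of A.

median of A = -1867.52

median of Q = (-6)·58.4 + (-29) = -379.4.
median of S = 1.6·(-379.4) + (-25.3) = -632.34.
median of A = 3·(-632.34) + 29.5 = -1867.52.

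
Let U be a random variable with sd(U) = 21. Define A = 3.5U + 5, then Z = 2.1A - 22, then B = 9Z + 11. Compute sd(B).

sd(B) = 1389.15

sd(A) = |3.5|·21 = 73.5.
sd(Z) = |2.1|·73.5 = 154.35.
sd(B) = |9|·154.35 = 1389.15.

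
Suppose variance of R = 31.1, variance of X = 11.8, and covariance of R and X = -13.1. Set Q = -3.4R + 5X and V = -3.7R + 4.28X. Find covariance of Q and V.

By bilinearity, covariance of Q and V = ac·variance of R + bd·variance of X + (ad+bc)·covariance of R and X, with a=-3.4, b=5, c=-3.7, d=4.28.
ac·variance of R = (-3.4)·(-3.7)·31.1 = 391.238
bd·variance of X = 5·4.28·11.8 = 252.52
(ad+bc)·covariance of R and X = (-33.052)·(-13.1) = 432.9812
covariance of Q and V = 391.238 + 252.52 + 432.9812 = 1076.7392.

covariance of Q and V = 1076.7392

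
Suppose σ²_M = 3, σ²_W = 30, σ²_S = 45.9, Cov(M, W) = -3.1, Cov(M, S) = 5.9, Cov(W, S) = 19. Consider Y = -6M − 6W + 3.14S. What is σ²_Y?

σ²_Y = 479.12364

σ²_Y = a²·σ²_M + b²·σ²_W + c²·σ²_S + 2ab·Cov(M, W) + 2ac·Cov(M, S) + 2bc·Cov(W, S), with a = -6, b = -6, c = 3.14.
= 108 + 1080 + 452.55564 + (-223.2) + (-222.312) + (-715.92)
= 479.12364.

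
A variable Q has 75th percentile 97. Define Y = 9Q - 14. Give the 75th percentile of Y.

Since a = 9 > 0 the transformation is increasing, so the 75th percentile of Y = a·(P_{75} of Q) + b = 9·97 + (-14) = 859.

75th percentile of Y = 859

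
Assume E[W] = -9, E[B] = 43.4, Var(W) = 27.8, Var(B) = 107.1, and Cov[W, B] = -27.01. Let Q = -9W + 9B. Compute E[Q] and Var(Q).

E[Q] = 471.6, Var(Q) = 15302.52

E[Q] = (-9)·E[W] + 9·E[B] = (-9)·(-9) + 9·43.4 = 471.6.
Var(Q) = a²·Var(W) + b²·Var(B) + 2ab·Cov[W, B] with a = -9, b = 9.
= (-9)²·27.8 + 9²·107.1 + 2·(-9)·9·(-27.01)
= 2251.8 + 8675.1 + 4375.62 = 15302.52.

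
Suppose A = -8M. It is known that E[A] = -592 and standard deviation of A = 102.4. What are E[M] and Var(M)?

E[M] = 74, Var(M) = 163.84

From A = -8M: E[A] = a·E[M] + b, so E[M] = (E[A] − b)/a = (-592 − 0)/(-8) = 74.
Var(A) = 102.4² = 10485.76.
Var(A) = a²·Var(M), so Var(M) = 10485.76/(-8)² = 163.84.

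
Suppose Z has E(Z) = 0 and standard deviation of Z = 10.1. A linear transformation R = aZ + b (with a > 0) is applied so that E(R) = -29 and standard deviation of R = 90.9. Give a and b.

a = 9, b = -29

standard deviation of R = a·standard deviation of Z (a > 0), so a = 90.9/10.1 = 9.
E(R) = a·E(Z) + b, so b = -29 − 9·0 = -29.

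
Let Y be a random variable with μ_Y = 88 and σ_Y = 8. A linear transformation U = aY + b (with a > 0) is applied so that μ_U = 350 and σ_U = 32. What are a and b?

a = 4, b = -2

σ_U = a·σ_Y (a > 0), so a = 32/8 = 4.
μ_U = a·μ_Y + b, so b = 350 − 4·88 = -2.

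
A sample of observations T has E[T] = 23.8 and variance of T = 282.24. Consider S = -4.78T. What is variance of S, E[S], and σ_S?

S = -4.78T is linear with a = -4.78, b = 0.
variance of S = a²·variance of T = (-4.78)²·282.24 = 6448.732416.
E[S] = a·E[T] + b = (-4.78)·23.8 = -113.764.
σ_T = √282.24 = 16.8.
σ_S = |a|·σ_T = |-4.78|·16.8 = 80.304.

variance of S = 6448.732416, E[S] = -113.764, σ_S = 80.304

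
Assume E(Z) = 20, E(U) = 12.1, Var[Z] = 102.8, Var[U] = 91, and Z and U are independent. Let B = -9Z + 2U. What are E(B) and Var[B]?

E(B) = (-9)·E(Z) + 2·E(U) = (-9)·20 + 2·12.1 = -155.8.
Var[B] = a²·Var[Z] + b²·Var[U] + 2ab·covariance of Z and U with a = -9, b = 2.
Independence gives covariance of Z and U = 0.
= (-9)²·102.8 + 2²·91 + 2·(-9)·2·0
= 8326.8 + 364 + 0 = 8690.8.

E(B) = -155.8, Var[B] = 8690.8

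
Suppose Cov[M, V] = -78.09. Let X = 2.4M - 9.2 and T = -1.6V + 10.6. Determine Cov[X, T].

Cov[X, T] = 299.8656

Cov[X, T] = a·c·Cov[M, V] = 2.4·(-1.6)·(-78.09) = 299.8656. Additive constants drop out.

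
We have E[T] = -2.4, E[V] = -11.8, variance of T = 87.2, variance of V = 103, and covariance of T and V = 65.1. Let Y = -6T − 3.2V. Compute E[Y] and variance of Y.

E[Y] = (-6)·E[T] + (-3.2)·E[V] = (-6)·(-2.4) + (-3.2)·(-11.8) = 52.16.
variance of Y = a²·variance of T + b²·variance of V + 2ab·covariance of T and V with a = -6, b = -3.2.
= (-6)²·87.2 + (-3.2)²·103 + 2·(-6)·(-3.2)·65.1
= 3139.2 + 1054.72 + 2499.84 = 6693.76.

E[Y] = 52.16, variance of Y = 6693.76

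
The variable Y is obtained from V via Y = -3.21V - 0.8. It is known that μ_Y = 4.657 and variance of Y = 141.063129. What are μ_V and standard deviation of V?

From Y = -3.21V - 0.8: μ_Y = a·μ_V + b, so μ_V = (μ_Y − b)/a = (4.657 − (-0.8))/(-3.21) = -1.7.
standard deviation of Y = √141.063129 = 11.877.
standard deviation of Y = |a|·standard deviation of V, so standard deviation of V = 11.877/|-3.21| = 3.7.

μ_V = -1.7, standard deviation of V = 3.7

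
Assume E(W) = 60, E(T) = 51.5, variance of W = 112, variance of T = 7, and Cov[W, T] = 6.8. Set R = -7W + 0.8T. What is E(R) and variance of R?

E(R) = -378.8, variance of R = 5416.32

E(R) = (-7)·E(W) + 0.8·E(T) = (-7)·60 + 0.8·51.5 = -378.8.
variance of R = a²·variance of W + b²·variance of T + 2ab·Cov[W, T] with a = -7, b = 0.8.
= (-7)²·112 + 0.8²·7 + 2·(-7)·0.8·6.8
= 5488 + 4.48 + (-76.16) = 5416.32.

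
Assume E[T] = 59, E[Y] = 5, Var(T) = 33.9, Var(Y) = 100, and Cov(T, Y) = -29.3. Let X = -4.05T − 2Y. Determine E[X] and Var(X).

E[X] = -248.95, Var(X) = 481.38475

E[X] = (-4.05)·E[T] + (-2)·E[Y] = (-4.05)·59 + (-2)·5 = -248.95.
Var(X) = a²·Var(T) + b²·Var(Y) + 2ab·Cov(T, Y) with a = -4.05, b = -2.
= (-4.05)²·33.9 + (-2)²·100 + 2·(-4.05)·(-2)·(-29.3)
= 556.04475 + 400 + (-474.66) = 481.38475.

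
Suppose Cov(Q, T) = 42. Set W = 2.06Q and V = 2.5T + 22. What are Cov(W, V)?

Cov(W, V) = a·c·Cov(Q, T) = 2.06·2.5·42 = 216.3. Additive constants drop out.

Cov(W, V) = 216.3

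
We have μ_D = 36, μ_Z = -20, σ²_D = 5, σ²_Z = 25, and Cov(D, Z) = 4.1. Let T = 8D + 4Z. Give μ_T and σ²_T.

μ_T = 8·μ_D + 4·μ_Z = 8·36 + 4·(-20) = 208.
σ²_T = a²·σ²_D + b²·σ²_Z + 2ab·Cov(D, Z) with a = 8, b = 4.
= 8²·5 + 4²·25 + 2·8·4·4.1
= 320 + 400 + 262.4 = 982.4.

μ_T = 208, σ²_T = 982.4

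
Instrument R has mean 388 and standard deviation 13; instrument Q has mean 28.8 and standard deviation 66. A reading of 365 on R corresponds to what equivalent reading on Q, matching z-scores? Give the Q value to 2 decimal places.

Q = -87.97

z = (365 − 388)/13 ≈ -1.7692.
Q = 28.8 + z·66 = 28.8 + (365 − 388)·66/13 ≈ -87.97.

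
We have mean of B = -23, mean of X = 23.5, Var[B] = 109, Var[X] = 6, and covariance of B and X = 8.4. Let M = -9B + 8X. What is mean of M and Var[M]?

mean of M = 395, Var[M] = 8003.4

mean of M = (-9)·mean of B + 8·mean of X = (-9)·(-23) + 8·23.5 = 395.
Var[M] = a²·Var[B] + b²·Var[X] + 2ab·covariance of B and X with a = -9, b = 8.
= (-9)²·109 + 8²·6 + 2·(-9)·8·8.4
= 8829 + 384 + (-1209.6) = 8003.4.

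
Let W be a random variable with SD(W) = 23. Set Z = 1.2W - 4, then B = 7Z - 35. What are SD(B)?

SD(Z) = |1.2|·23 = 27.6.
SD(B) = |7|·27.6 = 193.2.

SD(B) = 193.2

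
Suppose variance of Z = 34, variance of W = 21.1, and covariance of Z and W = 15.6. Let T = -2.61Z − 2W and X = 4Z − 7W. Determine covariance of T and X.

covariance of T and X = 100.652

By bilinearity, covariance of T and X = ac·variance of Z + bd·variance of W + (ad+bc)·covariance of Z and W, with a=-2.61, b=-2, c=4, d=-7.
ac·variance of Z = (-2.61)·4·34 = -354.96
bd·variance of W = (-2)·(-7)·21.1 = 295.4
(ad+bc)·covariance of Z and W = (10.27)·15.6 = 160.212
covariance of T and X = -354.96 + 295.4 + 160.212 = 100.652.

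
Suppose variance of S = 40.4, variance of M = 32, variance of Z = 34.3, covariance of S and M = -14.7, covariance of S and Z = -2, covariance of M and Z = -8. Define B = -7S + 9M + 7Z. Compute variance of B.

variance of B = 7292.5

variance of B = a²·variance of S + b²·variance of M + c²·variance of Z + 2ab·covariance of S and M + 2ac·covariance of S and Z + 2bc·covariance of M and Z, with a = -7, b = 9, c = 7.
= 1979.6 + 2592 + 1680.7 + 1852.2 + 196 + (-1008)
= 7292.5.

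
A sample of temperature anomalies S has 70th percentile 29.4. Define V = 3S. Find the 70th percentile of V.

70th percentile of V = 88.2

Since a = 3 > 0 the transformation is increasing, so the 70th percentile of V = a·(P_{70} of S) + b = 3·29.4 = 88.2.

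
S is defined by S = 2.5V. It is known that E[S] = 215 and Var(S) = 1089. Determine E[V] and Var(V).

From S = 2.5V: E[S] = a·E[V] + b, so E[V] = (E[S] − b)/a = (215 − 0)/2.5 = 86.
Var(S) = a²·Var(V), so Var(V) = 1089/2.5² = 174.24.

E[V] = 86, Var(V) = 174.24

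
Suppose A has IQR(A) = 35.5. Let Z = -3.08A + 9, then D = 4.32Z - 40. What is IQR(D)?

IQR(Z) = |-3.08|·35.5 = 109.34.
IQR(D) = |4.32|·109.34 = 472.3488.

IQR(D) = 472.3488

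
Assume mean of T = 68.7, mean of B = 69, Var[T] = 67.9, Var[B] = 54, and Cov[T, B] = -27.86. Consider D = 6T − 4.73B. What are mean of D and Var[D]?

mean of D = 6·mean of T + (-4.73)·mean of B = 6·68.7 + (-4.73)·69 = 85.83.
Var[D] = a²·Var[T] + b²·Var[B] + 2ab·Cov[T, B] with a = 6, b = -4.73.
= 6²·67.9 + (-4.73)²·54 + 2·6·(-4.73)·(-27.86)
= 2444.4 + 1208.1366 + 1581.3336 = 5233.8702.

mean of D = 85.83, Var[D] = 5233.8702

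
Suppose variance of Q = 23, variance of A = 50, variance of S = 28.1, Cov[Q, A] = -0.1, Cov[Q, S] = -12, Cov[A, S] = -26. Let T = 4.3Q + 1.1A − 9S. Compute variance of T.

variance of T = a²·variance of Q + b²·variance of A + c²·variance of S + 2ab·Cov[Q, A] + 2ac·Cov[Q, S] + 2bc·Cov[A, S], with a = 4.3, b = 1.1, c = -9.
= 425.27 + 60.5 + 2276.1 + (-0.946) + 928.8 + 514.8
= 4204.524.

variance of T = 4204.524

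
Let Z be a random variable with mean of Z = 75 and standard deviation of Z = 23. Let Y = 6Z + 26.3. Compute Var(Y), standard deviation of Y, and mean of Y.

Y = 6Z + 26.3 is linear with a = 6, b = 26.3.
Var(Z) = 23² = 529.
Var(Y) = a²·Var(Z) = 6²·529 = 19044 (the additive constant 26.3 does not affect variance).
standard deviation of Y = |a|·standard deviation of Z = |6|·23 = 138.
mean of Y = a·mean of Z + b = 6·75 + 26.3 = 476.3.

Var(Y) = 19044, standard deviation of Y = 138, mean of Y = 476.3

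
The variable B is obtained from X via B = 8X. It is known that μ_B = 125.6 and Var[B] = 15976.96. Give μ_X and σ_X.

From B = 8X: μ_B = a·μ_X + b, so μ_X = (μ_B − b)/a = (125.6 − 0)/8 = 15.7.
σ_B = √15976.96 = 126.4.
σ_B = |a|·σ_X, so σ_X = 126.4/|8| = 15.8.

μ_X = 15.7, σ_X = 15.8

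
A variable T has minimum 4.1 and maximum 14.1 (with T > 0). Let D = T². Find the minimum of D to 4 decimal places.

T² is increasing on this domain, so min(D) comes from min(T) = 4.1: min(D) = square(4.1) = 16.81.

min(D) = 16.81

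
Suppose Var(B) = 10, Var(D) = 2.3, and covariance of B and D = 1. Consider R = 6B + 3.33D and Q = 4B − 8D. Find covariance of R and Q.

By bilinearity, covariance of R and Q = ac·Var(B) + bd·Var(D) + (ad+bc)·covariance of B and D, with a=6, b=3.33, c=4, d=-8.
ac·Var(B) = 6·4·10 = 240
bd·Var(D) = 3.33·(-8)·2.3 = -61.272
(ad+bc)·covariance of B and D = (-34.68)·1 = -34.68
covariance of R and Q = 240 + (-61.272) + (-34.68) = 144.048.

covariance of R and Q = 144.048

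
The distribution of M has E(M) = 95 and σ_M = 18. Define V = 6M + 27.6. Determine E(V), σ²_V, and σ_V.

E(V) = 597.6, σ²_V = 11664, σ_V = 108

V = 6M + 27.6 is linear with a = 6, b = 27.6.
E(V) = a·E(M) + b = 6·95 + 27.6 = 597.6.
σ²_M = 18² = 324.
σ²_V = a²·σ²_M = 6²·324 = 11664 (the additive constant 27.6 does not affect variance).
σ_V = |a|·σ_M = |6|·18 = 108.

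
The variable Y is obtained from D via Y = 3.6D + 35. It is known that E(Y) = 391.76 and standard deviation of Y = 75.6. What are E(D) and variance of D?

E(D) = 99.1, variance of D = 441

From Y = 3.6D + 35: E(Y) = a·E(D) + b, so E(D) = (E(Y) − b)/a = (391.76 − 35)/3.6 = 99.1.
variance of Y = 75.6² = 5715.36.
variance of Y = a²·variance of D, so variance of D = 5715.36/3.6² = 441.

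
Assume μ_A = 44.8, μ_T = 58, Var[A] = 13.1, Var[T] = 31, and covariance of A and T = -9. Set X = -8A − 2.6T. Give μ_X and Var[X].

μ_X = -509.2, Var[X] = 673.56

μ_X = (-8)·μ_A + (-2.6)·μ_T = (-8)·44.8 + (-2.6)·58 = -509.2.
Var[X] = a²·Var[A] + b²·Var[T] + 2ab·covariance of A and T with a = -8, b = -2.6.
= (-8)²·13.1 + (-2.6)²·31 + 2·(-8)·(-2.6)·(-9)
= 838.4 + 209.56 + (-374.4) = 673.56.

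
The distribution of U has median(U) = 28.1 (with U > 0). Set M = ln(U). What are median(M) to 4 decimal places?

ln(U) is monotone on this domain, so median(M) = ln(28.1) ≈ 3.3358.

median(M) = 3.3358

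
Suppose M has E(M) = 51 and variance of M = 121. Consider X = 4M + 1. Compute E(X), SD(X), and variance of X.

X = 4M + 1 is linear with a = 4, b = 1.
E(X) = a·E(M) + b = 4·51 + 1 = 205.
SD(M) = √121 = 11.
SD(X) = |a|·SD(M) = |4|·11 = 44.
variance of X = a²·variance of M = 4²·121 = 1936 (the additive constant 1 does not affect variance).

E(X) = 205, SD(X) = 44, variance of X = 1936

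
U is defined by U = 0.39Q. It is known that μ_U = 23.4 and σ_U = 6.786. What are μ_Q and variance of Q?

From U = 0.39Q: μ_U = a·μ_Q + b, so μ_Q = (μ_U − b)/a = (23.4 − 0)/0.39 = 60.
variance of U = 6.786² = 46.049796.
variance of U = a²·variance of Q, so variance of Q = 46.049796/0.39² = 302.76.

μ_Q = 60, variance of Q = 302.76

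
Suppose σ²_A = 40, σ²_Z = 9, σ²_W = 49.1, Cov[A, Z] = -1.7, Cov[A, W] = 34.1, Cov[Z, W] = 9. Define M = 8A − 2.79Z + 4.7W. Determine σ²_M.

σ²_M = a²·σ²_A + b²·σ²_Z + c²·σ²_W + 2ab·Cov[A, Z] + 2ac·Cov[A, W] + 2bc·Cov[Z, W], with a = 8, b = -2.79, c = 4.7.
= 2560 + 70.0569 + 1084.619 + 75.888 + 2564.32 + (-236.034)
= 6118.8499.

σ²_M = 6118.8499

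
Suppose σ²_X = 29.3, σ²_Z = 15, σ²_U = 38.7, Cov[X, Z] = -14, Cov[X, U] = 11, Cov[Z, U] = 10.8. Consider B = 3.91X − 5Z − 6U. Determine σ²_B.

σ²_B = a²·σ²_X + b²·σ²_Z + c²·σ²_U + 2ab·Cov[X, Z] + 2ac·Cov[X, U] + 2bc·Cov[Z, U], with a = 3.91, b = -5, c = -6.
= 447.94133 + 375 + 1393.2 + 547.4 + (-516.12) + 648
= 2895.42133.

σ²_B = 2895.42133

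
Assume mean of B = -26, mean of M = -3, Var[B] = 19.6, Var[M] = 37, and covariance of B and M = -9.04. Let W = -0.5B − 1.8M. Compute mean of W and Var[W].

mean of W = 18.4, Var[W] = 108.508

mean of W = (-0.5)·mean of B + (-1.8)·mean of M = (-0.5)·(-26) + (-1.8)·(-3) = 18.4.
Var[W] = a²·Var[B] + b²·Var[M] + 2ab·covariance of B and M with a = -0.5, b = -1.8.
= (-0.5)²·19.6 + (-1.8)²·37 + 2·(-0.5)·(-1.8)·(-9.04)
= 4.9 + 119.88 + (-16.272) = 108.508.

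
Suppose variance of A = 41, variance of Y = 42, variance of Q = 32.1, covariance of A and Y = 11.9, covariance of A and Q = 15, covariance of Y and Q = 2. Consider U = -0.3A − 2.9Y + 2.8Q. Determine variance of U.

variance of U = 571.6

variance of U = a²·variance of A + b²·variance of Y + c²·variance of Q + 2ab·covariance of A and Y + 2ac·covariance of A and Q + 2bc·covariance of Y and Q, with a = -0.3, b = -2.9, c = 2.8.
= 3.69 + 353.22 + 251.664 + 20.706 + (-25.2) + (-32.48)
= 571.6.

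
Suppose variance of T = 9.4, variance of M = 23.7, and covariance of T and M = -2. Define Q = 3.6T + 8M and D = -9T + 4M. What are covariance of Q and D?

covariance of Q and D = 569.04

By bilinearity, covariance of Q and D = ac·variance of T + bd·variance of M + (ad+bc)·covariance of T and M, with a=3.6, b=8, c=-9, d=4.
ac·variance of T = 3.6·(-9)·9.4 = -304.56
bd·variance of M = 8·4·23.7 = 758.4
(ad+bc)·covariance of T and M = (-57.6)·(-2) = 115.2
covariance of Q and D = -304.56 + 758.4 + 115.2 = 569.04.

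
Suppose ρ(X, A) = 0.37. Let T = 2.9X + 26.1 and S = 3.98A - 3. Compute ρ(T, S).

Linear rescalings preserve correlation up to sign; here the slopes 2.9 and 3.98 have the same sign, so ρ(T, S) = ρ(X, A) = 0.37.

ρ(T, S) = 0.37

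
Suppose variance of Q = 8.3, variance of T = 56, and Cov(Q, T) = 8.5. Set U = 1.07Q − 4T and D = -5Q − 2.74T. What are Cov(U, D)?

Cov(U, D) = 714.4347

By bilinearity, Cov(U, D) = ac·variance of Q + bd·variance of T + (ad+bc)·Cov(Q, T), with a=1.07, b=-4, c=-5, d=-2.74.
ac·variance of Q = 1.07·(-5)·8.3 = -44.405
bd·variance of T = (-4)·(-2.74)·56 = 613.76
(ad+bc)·Cov(Q, T) = (17.0682)·8.5 = 145.0797
Cov(U, D) = -44.405 + 613.76 + 145.0797 = 714.4347.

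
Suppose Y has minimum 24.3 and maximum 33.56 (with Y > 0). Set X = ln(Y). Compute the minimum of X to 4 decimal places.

min(X) = 3.1905

ln(Y) is increasing on this domain, so min(X) comes from min(Y) = 24.3: min(X) = ln(24.3) ≈ 3.1905.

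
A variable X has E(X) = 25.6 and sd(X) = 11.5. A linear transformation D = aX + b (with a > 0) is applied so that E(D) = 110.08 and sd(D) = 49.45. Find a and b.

sd(D) = a·sd(X) (a > 0), so a = 49.45/11.5 = 4.3.
E(D) = a·E(X) + b, so b = 110.08 − 4.3·25.6 = 0.

a = 4.3, b = 0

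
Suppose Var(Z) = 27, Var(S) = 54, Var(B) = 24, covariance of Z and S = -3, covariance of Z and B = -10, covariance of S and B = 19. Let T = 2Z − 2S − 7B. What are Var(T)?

Var(T) = 2336

Var(T) = a²·Var(Z) + b²·Var(S) + c²·Var(B) + 2ab·covariance of Z and S + 2ac·covariance of Z and B + 2bc·covariance of S and B, with a = 2, b = -2, c = -7.
= 108 + 216 + 1176 + 24 + 280 + 532
= 2336.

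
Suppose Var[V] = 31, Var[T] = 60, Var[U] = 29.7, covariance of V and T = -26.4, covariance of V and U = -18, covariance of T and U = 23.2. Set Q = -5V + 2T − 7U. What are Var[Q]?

Var[Q] = 1088.7

Var[Q] = a²·Var[V] + b²·Var[T] + c²·Var[U] + 2ab·covariance of V and T + 2ac·covariance of V and U + 2bc·covariance of T and U, with a = -5, b = 2, c = -7.
= 775 + 240 + 1455.3 + 528 + (-1260) + (-649.6)
= 1088.7.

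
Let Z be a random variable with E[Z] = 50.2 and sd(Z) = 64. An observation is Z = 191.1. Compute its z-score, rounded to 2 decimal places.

z = (Z − E[Z]) / sd(Z) = (191.1 − 50.2) / 64 ≈ 2.20.

z = 2.20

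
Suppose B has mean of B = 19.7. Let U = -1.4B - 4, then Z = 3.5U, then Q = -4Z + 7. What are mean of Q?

mean of Q = 449.12

mean of U = (-1.4)·19.7 + (-4) = -31.58.
mean of Z = 3.5·(-31.58) = -110.53.
mean of Q = (-4)·(-110.53) + 7 = 449.12.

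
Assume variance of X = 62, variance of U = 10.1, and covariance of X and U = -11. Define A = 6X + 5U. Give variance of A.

variance of A = 1824.5

variance of A = a²·variance of X + b²·variance of U + 2ab·covariance of X and U with a = 6, b = 5.
= 6²·62 + 5²·10.1 + 2·6·5·(-11)
= 2232 + 252.5 + (-660) = 1824.5.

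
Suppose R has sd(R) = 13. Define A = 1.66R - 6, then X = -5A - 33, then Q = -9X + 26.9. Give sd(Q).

sd(A) = |1.66|·13 = 21.58.
sd(X) = |-5|·21.58 = 107.9.
sd(Q) = |-9|·107.9 = 971.1.

sd(Q) = 971.1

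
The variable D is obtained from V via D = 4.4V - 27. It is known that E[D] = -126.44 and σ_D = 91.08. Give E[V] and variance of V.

From D = 4.4V - 27: E[D] = a·E[V] + b, so E[V] = (E[D] − b)/a = (-126.44 − (-27))/4.4 = -22.6.
variance of D = 91.08² = 8295.5664.
variance of D = a²·variance of V, so variance of V = 8295.5664/4.4² = 428.49.

E[V] = -22.6, variance of V = 428.49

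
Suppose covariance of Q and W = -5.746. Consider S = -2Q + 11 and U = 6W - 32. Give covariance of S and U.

covariance of S and U = 68.952

covariance of S and U = a·c·covariance of Q and W = (-2)·6·(-5.746) = 68.952. Additive constants drop out.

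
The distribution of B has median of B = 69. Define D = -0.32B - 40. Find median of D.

median of D = -62.08

A linear map preserves order up to sign, so median of D = a·median of B + b = (-0.32)·69 + (-40) = -62.08.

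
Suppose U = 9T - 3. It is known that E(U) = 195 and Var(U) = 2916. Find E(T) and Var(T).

From U = 9T - 3: E(U) = a·E(T) + b, so E(T) = (E(U) − b)/a = (195 − (-3))/9 = 22.
Var(U) = a²·Var(T), so Var(T) = 2916/9² = 36.

E(T) = 22, Var(T) = 36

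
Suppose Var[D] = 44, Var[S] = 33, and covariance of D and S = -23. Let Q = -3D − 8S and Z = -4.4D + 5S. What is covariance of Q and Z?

covariance of Q and Z = -1203.8

By bilinearity, covariance of Q and Z = ac·Var[D] + bd·Var[S] + (ad+bc)·covariance of D and S, with a=-3, b=-8, c=-4.4, d=5.
ac·Var[D] = (-3)·(-4.4)·44 = 580.8
bd·Var[S] = (-8)·5·33 = -1320
(ad+bc)·covariance of D and S = (20.2)·(-23) = -464.6
covariance of Q and Z = 580.8 + (-1320) + (-464.6) = -1203.8.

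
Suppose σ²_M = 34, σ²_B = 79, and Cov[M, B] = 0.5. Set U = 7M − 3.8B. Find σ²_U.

σ²_U = 2780.16

σ²_U = a²·σ²_M + b²·σ²_B + 2ab·Cov[M, B] with a = 7, b = -3.8.
= 7²·34 + (-3.8)²·79 + 2·7·(-3.8)·0.5
= 1666 + 1140.76 + (-26.6) = 2780.16.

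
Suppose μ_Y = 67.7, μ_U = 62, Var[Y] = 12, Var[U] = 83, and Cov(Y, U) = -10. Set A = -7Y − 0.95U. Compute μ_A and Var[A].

μ_A = -532.8, Var[A] = 529.9075

μ_A = (-7)·μ_Y + (-0.95)·μ_U = (-7)·67.7 + (-0.95)·62 = -532.8.
Var[A] = a²·Var[Y] + b²·Var[U] + 2ab·Cov(Y, U) with a = -7, b = -0.95.
= (-7)²·12 + (-0.95)²·83 + 2·(-7)·(-0.95)·(-10)
= 588 + 74.9075 + (-133) = 529.9075.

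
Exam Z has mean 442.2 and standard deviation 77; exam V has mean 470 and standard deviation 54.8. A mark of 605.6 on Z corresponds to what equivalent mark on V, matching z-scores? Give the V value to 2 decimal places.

V = 586.29

z = (605.6 − 442.2)/77 ≈ 2.1221.
V = 470 + z·54.8 = 470 + (605.6 − 442.2)·54.8/77 ≈ 586.29.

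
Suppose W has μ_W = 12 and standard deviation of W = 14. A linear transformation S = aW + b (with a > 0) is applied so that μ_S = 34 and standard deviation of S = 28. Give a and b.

a = 2, b = 10

standard deviation of S = a·standard deviation of W (a > 0), so a = 28/14 = 2.
μ_S = a·μ_W + b, so b = 34 − 2·12 = 10.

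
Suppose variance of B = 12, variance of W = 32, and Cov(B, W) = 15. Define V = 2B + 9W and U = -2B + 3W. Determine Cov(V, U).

Cov(V, U) = 636

By bilinearity, Cov(V, U) = ac·variance of B + bd·variance of W + (ad+bc)·Cov(B, W), with a=2, b=9, c=-2, d=3.
ac·variance of B = 2·(-2)·12 = -48
bd·variance of W = 9·3·32 = 864
(ad+bc)·Cov(B, W) = (-12)·15 = -180
Cov(V, U) = -48 + 864 + (-180) = 636.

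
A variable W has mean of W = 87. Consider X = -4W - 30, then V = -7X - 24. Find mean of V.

mean of V = 2622

mean of X = (-4)·87 + (-30) = -378.
mean of V = (-7)·(-378) + (-24) = 2622.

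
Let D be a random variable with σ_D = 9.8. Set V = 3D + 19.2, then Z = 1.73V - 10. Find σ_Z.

σ_Z = 50.862

σ_V = |3|·9.8 = 29.4.
σ_Z = |1.73|·29.4 = 50.862.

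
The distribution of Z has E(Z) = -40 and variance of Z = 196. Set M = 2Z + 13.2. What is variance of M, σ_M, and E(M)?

variance of M = 784, σ_M = 28, E(M) = -66.8

M = 2Z + 13.2 is linear with a = 2, b = 13.2.
variance of M = a²·variance of Z = 2²·196 = 784 (the additive constant 13.2 does not affect variance).
σ_Z = √196 = 14.
σ_M = |a|·σ_Z = |2|·14 = 28.
E(M) = a·E(Z) + b = 2·(-40) + 13.2 = -66.8.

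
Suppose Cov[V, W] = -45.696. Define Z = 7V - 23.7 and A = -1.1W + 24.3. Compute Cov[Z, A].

Cov[Z, A] = a·c·Cov[V, W] = 7·(-1.1)·(-45.696) = 351.8592. Additive constants drop out.

Cov[Z, A] = 351.8592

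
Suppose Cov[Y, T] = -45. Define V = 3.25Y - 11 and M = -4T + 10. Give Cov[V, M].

Cov[V, M] = 585

Cov[V, M] = a·c·Cov[Y, T] = 3.25·(-4)·(-45) = 585. Additive constants drop out.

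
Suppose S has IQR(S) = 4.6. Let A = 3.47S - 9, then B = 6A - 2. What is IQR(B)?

IQR(B) = 95.772

IQR(A) = |3.47|·4.6 = 15.962.
IQR(B) = |6|·15.962 = 95.772.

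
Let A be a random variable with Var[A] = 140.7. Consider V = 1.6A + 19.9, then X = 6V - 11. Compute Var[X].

Var[X] = 12966.912

Var[V] = 1.6²·140.7 = 360.192.
Var[X] = 6²·360.192 = 12966.912.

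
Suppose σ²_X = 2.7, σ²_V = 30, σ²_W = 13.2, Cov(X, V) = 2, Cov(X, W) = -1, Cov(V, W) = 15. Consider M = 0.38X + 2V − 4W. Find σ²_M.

σ²_M = 97.66988

σ²_M = a²·σ²_X + b²·σ²_V + c²·σ²_W + 2ab·Cov(X, V) + 2ac·Cov(X, W) + 2bc·Cov(V, W), with a = 0.38, b = 2, c = -4.
= 0.38988 + 120 + 211.2 + 3.04 + 3.04 + (-240)
= 97.66988.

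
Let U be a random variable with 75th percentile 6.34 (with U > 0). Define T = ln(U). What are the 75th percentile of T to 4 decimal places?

75th percentile of T = 1.8469

ln(U) is increasing, so P_{75}(T) = g(P_{75}(U)) ≈ 1.8469.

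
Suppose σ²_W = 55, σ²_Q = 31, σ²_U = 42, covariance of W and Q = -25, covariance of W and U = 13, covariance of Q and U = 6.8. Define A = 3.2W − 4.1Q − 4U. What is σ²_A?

σ²_A = 2302.55

σ²_A = a²·σ²_W + b²·σ²_Q + c²·σ²_U + 2ab·covariance of W and Q + 2ac·covariance of W and U + 2bc·covariance of Q and U, with a = 3.2, b = -4.1, c = -4.
= 563.2 + 521.11 + 672 + 656 + (-332.8) + 223.04
= 2302.55.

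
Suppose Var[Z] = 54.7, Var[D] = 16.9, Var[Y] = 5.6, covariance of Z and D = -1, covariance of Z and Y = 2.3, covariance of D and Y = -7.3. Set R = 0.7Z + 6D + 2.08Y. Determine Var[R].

Var[R] = a²·Var[Z] + b²·Var[D] + c²·Var[Y] + 2ab·covariance of Z and D + 2ac·covariance of Z and Y + 2bc·covariance of D and Y, with a = 0.7, b = 6, c = 2.08.
= 26.803 + 608.4 + 24.22784 + (-8.4) + 6.6976 + (-182.208)
= 475.52044.

Var[R] = 475.52044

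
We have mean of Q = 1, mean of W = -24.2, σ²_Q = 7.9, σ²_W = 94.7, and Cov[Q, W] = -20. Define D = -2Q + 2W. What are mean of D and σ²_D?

mean of D = -50.4, σ²_D = 570.4

mean of D = (-2)·mean of Q + 2·mean of W = (-2)·1 + 2·(-24.2) = -50.4.
σ²_D = a²·σ²_Q + b²·σ²_W + 2ab·Cov[Q, W] with a = -2, b = 2.
= (-2)²·7.9 + 2²·94.7 + 2·(-2)·2·(-20)
= 31.6 + 378.8 + 160 = 570.4.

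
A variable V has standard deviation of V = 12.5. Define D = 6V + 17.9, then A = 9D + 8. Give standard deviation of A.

standard deviation of A = 675

standard deviation of D = |6|·12.5 = 75.
standard deviation of A = |9|·75 = 675.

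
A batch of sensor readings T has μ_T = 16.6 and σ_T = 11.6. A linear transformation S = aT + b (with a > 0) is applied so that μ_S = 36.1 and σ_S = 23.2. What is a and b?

σ_S = a·σ_T (a > 0), so a = 23.2/11.6 = 2.
μ_S = a·μ_T + b, so b = 36.1 − 2·16.6 = 2.9.

a = 2, b = 2.9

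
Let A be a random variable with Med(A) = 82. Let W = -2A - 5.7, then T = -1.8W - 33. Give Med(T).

Med(T) = 272.46

Med(W) = (-2)·82 + (-5.7) = -169.7.
Med(T) = (-1.8)·(-169.7) + (-33) = 272.46.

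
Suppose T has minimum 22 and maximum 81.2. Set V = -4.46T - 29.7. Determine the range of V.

Range(V) = 264.032

Range of T = 81.2 − 22 = 59.2.
Range(V) = |a|·Range(T) = |-4.46|·59.2 = 264.032.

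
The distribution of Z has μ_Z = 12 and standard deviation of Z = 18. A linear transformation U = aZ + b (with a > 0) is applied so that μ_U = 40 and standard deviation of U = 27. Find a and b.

a = 1.5, b = 22

standard deviation of U = a·standard deviation of Z (a > 0), so a = 27/18 = 1.5.
μ_U = a·μ_Z + b, so b = 40 − 1.5·12 = 22.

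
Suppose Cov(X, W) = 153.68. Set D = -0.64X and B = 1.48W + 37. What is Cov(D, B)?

Cov(D, B) = -145.565696

Cov(D, B) = a·c·Cov(X, W) = (-0.64)·1.48·153.68 = -145.565696. Additive constants drop out.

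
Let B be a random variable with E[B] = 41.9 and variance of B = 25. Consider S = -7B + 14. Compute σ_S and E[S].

S = -7B + 14 is linear with a = -7, b = 14.
σ_B = √25 = 5.
σ_S = |a|·σ_B = |-7|·5 = 35.
E[S] = a·E[B] + b = (-7)·41.9 + 14 = -279.3.

σ_S = 35, E[S] = -279.3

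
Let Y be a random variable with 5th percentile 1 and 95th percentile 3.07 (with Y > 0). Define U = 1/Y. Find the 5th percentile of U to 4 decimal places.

5th percentile of U = 0.3257

1/Y is decreasing on Y > 0, so percentile order reverses: P_{5}(U) uses P_{95}(Y) = 3.07.
P_{5}(U) = 1/3.07 ≈ 0.3257.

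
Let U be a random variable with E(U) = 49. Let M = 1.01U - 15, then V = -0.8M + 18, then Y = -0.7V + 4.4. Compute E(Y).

E(M) = 1.01·49 + (-15) = 34.49.
E(V) = (-0.8)·34.49 + 18 = -9.592.
E(Y) = (-0.7)·(-9.592) + 4.4 = 11.1144.

E(Y) = 11.1144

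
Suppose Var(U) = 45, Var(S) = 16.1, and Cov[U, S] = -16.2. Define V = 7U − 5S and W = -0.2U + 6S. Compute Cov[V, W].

Cov[V, W] = -1242.6

By bilinearity, Cov[V, W] = ac·Var(U) + bd·Var(S) + (ad+bc)·Cov[U, S], with a=7, b=-5, c=-0.2, d=6.
ac·Var(U) = 7·(-0.2)·45 = -63
bd·Var(S) = (-5)·6·16.1 = -483
(ad+bc)·Cov[U, S] = (43)·(-16.2) = -696.6
Cov[V, W] = -63 + (-483) + (-696.6) = -1242.6.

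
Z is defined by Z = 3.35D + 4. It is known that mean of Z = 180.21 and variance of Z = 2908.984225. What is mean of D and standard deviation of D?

From Z = 3.35D + 4: mean of Z = a·mean of D + b, so mean of D = (mean of Z − b)/a = (180.21 − 4)/3.35 = 52.6.
standard deviation of Z = √2908.984225 = 53.935.
standard deviation of Z = |a|·standard deviation of D, so standard deviation of D = 53.935/|3.35| = 16.1.

mean of D = 52.6, standard deviation of D = 16.1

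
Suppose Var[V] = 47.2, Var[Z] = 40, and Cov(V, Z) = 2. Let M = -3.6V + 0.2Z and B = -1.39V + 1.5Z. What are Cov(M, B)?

By bilinearity, Cov(M, B) = ac·Var[V] + bd·Var[Z] + (ad+bc)·Cov(V, Z), with a=-3.6, b=0.2, c=-1.39, d=1.5.
ac·Var[V] = (-3.6)·(-1.39)·47.2 = 236.1888
bd·Var[Z] = 0.2·1.5·40 = 12
(ad+bc)·Cov(V, Z) = (-5.678)·2 = -11.356
Cov(M, B) = 236.1888 + 12 + (-11.356) = 236.8328.

Cov(M, B) = 236.8328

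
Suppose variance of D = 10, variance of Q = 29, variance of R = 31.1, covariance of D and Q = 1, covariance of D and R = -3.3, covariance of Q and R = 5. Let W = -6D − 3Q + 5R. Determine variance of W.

variance of W = a²·variance of D + b²·variance of Q + c²·variance of R + 2ab·covariance of D and Q + 2ac·covariance of D and R + 2bc·covariance of Q and R, with a = -6, b = -3, c = 5.
= 360 + 261 + 777.5 + 36 + 198 + (-150)
= 1482.5.

variance of W = 1482.5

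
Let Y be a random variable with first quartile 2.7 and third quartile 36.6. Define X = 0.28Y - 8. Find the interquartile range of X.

IQR of Y = Q3 − Q1 = 36.6 − 2.7 = 33.9.
Under X = aY + b, IQR(X) = |a|·IQR(Y) = |0.28|·33.9 = 9.492 (shifts cancel; spread scales by |a|).

IQR(X) = 9.492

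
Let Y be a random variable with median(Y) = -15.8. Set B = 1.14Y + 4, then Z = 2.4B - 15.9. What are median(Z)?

median(B) = 1.14·(-15.8) + 4 = -14.012.
median(Z) = 2.4·(-14.012) + (-15.9) = -49.5288.

median(Z) = -49.5288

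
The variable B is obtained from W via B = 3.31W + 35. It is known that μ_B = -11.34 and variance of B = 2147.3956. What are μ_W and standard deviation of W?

μ_W = -14, standard deviation of W = 14

From B = 3.31W + 35: μ_B = a·μ_W + b, so μ_W = (μ_B − b)/a = (-11.34 − 35)/3.31 = -14.
standard deviation of B = √2147.3956 = 46.34.
standard deviation of B = |a|·standard deviation of W, so standard deviation of W = 46.34/|3.31| = 14.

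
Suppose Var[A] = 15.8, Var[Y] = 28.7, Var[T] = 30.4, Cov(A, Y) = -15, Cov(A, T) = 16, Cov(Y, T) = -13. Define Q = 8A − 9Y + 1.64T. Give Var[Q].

Var[Q] = a²·Var[A] + b²·Var[Y] + c²·Var[T] + 2ab·Cov(A, Y) + 2ac·Cov(A, T) + 2bc·Cov(Y, T), with a = 8, b = -9, c = 1.64.
= 1011.2 + 2324.7 + 81.76384 + 2160 + 419.84 + 383.76
= 6381.26384.

Var[Q] = 6381.26384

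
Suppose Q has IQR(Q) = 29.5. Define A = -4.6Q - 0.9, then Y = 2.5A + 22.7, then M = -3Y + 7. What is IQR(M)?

IQR(A) = |-4.6|·29.5 = 135.7.
IQR(Y) = |2.5|·135.7 = 339.25.
IQR(M) = |-3|·339.25 = 1017.75.

IQR(M) = 1017.75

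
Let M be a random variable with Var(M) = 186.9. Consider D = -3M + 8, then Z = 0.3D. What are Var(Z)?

Var(D) = (-3)²·186.9 = 1682.1.
Var(Z) = 0.3²·1682.1 = 151.389.

Var(Z) = 151.389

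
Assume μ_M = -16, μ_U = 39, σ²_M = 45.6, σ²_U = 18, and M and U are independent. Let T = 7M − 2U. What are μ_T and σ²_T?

μ_T = -190, σ²_T = 2306.4

μ_T = 7·μ_M + (-2)·μ_U = 7·(-16) + (-2)·39 = -190.
σ²_T = a²·σ²_M + b²·σ²_U + 2ab·covariance of M and U with a = 7, b = -2.
Independence gives covariance of M and U = 0.
= 7²·45.6 + (-2)²·18 + 2·7·(-2)·0
= 2234.4 + 72 + 0 = 2306.4.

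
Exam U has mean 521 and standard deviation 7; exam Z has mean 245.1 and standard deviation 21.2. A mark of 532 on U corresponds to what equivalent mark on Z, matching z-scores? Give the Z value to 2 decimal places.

Z = 278.41

z = (532 − 521)/7 ≈ 1.5714.
Z = 245.1 + z·21.2 = 245.1 + (532 − 521)·21.2/7 ≈ 278.41.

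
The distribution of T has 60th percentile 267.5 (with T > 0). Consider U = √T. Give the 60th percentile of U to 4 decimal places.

√T is increasing, so P_{60}(U) = g(P_{60}(T)) ≈ 16.3554.

60th percentile of U = 16.3554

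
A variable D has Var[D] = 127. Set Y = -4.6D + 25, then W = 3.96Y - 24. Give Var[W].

Var[Y] = (-4.6)²·127 = 2687.32.
Var[W] = 3.96²·2687.32 = 42141.477312.

Var[W] = 42141.477312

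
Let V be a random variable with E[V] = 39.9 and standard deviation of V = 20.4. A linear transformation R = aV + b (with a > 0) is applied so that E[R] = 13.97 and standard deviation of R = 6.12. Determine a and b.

standard deviation of R = a·standard deviation of V (a > 0), so a = 6.12/20.4 = 0.3.
E[R] = a·E[V] + b, so b = 13.97 − 0.3·39.9 = 2.

a = 0.3, b = 2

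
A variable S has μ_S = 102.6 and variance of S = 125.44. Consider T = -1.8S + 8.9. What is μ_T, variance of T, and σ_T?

T = -1.8S + 8.9 is linear with a = -1.8, b = 8.9.
μ_T = a·μ_S + b = (-1.8)·102.6 + 8.9 = -175.78.
variance of T = a²·variance of S = (-1.8)²·125.44 = 406.4256 (the additive constant 8.9 does not affect variance).
σ_S = √125.44 = 11.2.
σ_T = |a|·σ_S = |-1.8|·11.2 = 20.16.

μ_T = -175.78, variance of T = 406.4256, σ_T = 20.16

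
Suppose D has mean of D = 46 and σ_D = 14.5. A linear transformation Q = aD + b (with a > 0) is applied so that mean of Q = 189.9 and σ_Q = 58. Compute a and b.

a = 4, b = 5.9

σ_Q = a·σ_D (a > 0), so a = 58/14.5 = 4.
mean of Q = a·mean of D + b, so b = 189.9 − 4·46 = 5.9.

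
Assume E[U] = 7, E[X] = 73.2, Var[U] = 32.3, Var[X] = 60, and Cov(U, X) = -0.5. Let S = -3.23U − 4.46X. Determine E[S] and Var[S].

E[S] = -349.082, Var[S] = 1516.07287

E[S] = (-3.23)·E[U] + (-4.46)·E[X] = (-3.23)·7 + (-4.46)·73.2 = -349.082.
Var[S] = a²·Var[U] + b²·Var[X] + 2ab·Cov(U, X) with a = -3.23, b = -4.46.
= (-3.23)²·32.3 + (-4.46)²·60 + 2·(-3.23)·(-4.46)·(-0.5)
= 336.98267 + 1193.496 + (-14.4058) = 1516.07287.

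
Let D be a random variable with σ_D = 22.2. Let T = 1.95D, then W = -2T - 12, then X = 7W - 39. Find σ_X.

σ_X = 606.06

σ_T = |1.95|·22.2 = 43.29.
σ_W = |-2|·43.29 = 86.58.
σ_X = |7|·86.58 = 606.06.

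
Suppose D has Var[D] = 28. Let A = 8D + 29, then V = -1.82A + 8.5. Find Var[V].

Var[A] = 8²·28 = 1792.
Var[V] = (-1.82)²·1792 = 5935.8208.

Var[V] = 5935.8208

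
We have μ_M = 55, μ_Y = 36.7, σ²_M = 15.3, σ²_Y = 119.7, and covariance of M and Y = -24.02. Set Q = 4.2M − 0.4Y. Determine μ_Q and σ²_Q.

μ_Q = 216.32, σ²_Q = 369.7512

μ_Q = 4.2·μ_M + (-0.4)·μ_Y = 4.2·55 + (-0.4)·36.7 = 216.32.
σ²_Q = a²·σ²_M + b²·σ²_Y + 2ab·covariance of M and Y with a = 4.2, b = -0.4.
= 4.2²·15.3 + (-0.4)²·119.7 + 2·4.2·(-0.4)·(-24.02)
= 269.892 + 19.152 + 80.7072 = 369.7512.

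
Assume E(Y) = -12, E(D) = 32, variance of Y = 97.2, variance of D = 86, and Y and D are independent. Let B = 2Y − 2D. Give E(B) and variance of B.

E(B) = -88, variance of B = 732.8

E(B) = 2·E(Y) + (-2)·E(D) = 2·(-12) + (-2)·32 = -88.
variance of B = a²·variance of Y + b²·variance of D + 2ab·covariance of Y and D with a = 2, b = -2.
Independence gives covariance of Y and D = 0.
= 2²·97.2 + (-2)²·86 + 2·2·(-2)·0
= 388.8 + 344 + 0 = 732.8.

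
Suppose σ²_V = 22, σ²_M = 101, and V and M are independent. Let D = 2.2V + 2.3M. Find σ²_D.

σ²_D = a²·σ²_V + b²·σ²_M + 2ab·Cov[V, M] with a = 2.2, b = 2.3.
Independence gives Cov[V, M] = 0.
= 2.2²·22 + 2.3²·101 + 2·2.2·2.3·0
= 106.48 + 534.29 + 0 = 640.77.

σ²_D = 640.77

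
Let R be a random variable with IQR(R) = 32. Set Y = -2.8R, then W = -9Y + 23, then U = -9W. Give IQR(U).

IQR(Y) = |-2.8|·32 = 89.6.
IQR(W) = |-9|·89.6 = 806.4.
IQR(U) = |-9|·806.4 = 7257.6.

IQR(U) = 7257.6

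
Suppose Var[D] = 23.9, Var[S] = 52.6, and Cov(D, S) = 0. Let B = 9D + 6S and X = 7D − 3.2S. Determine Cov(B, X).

Cov(B, X) = 495.78

By bilinearity, Cov(B, X) = ac·Var[D] + bd·Var[S] + (ad+bc)·Cov(D, S), with a=9, b=6, c=7, d=-3.2.
ac·Var[D] = 9·7·23.9 = 1505.7
bd·Var[S] = 6·(-3.2)·52.6 = -1009.92
(ad+bc)·Cov(D, S) = (13.2)·0 = 0
Cov(B, X) = 1505.7 + (-1009.92) + 0 = 495.78.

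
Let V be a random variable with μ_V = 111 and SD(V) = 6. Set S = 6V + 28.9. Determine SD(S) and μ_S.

SD(S) = 36, μ_S = 694.9

S = 6V + 28.9 is linear with a = 6, b = 28.9.
SD(S) = |a|·SD(V) = |6|·6 = 36.
μ_S = a·μ_V + b = 6·111 + 28.9 = 694.9.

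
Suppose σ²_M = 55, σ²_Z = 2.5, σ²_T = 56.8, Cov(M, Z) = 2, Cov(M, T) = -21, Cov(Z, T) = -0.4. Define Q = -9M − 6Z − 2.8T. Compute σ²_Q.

σ²_Q = 4134.472

σ²_Q = a²·σ²_M + b²·σ²_Z + c²·σ²_T + 2ab·Cov(M, Z) + 2ac·Cov(M, T) + 2bc·Cov(Z, T), with a = -9, b = -6, c = -2.8.
= 4455 + 90 + 445.312 + 216 + (-1058.4) + (-13.44)
= 4134.472.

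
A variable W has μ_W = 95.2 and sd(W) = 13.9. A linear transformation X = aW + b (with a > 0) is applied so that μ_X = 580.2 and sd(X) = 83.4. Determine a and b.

a = 6, b = 9

sd(X) = a·sd(W) (a > 0), so a = 83.4/13.9 = 6.
μ_X = a·μ_W + b, so b = 580.2 − 6·95.2 = 9.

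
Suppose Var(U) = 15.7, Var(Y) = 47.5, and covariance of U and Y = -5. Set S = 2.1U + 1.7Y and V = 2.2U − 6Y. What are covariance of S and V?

covariance of S and V = -367.666

By bilinearity, covariance of S and V = ac·Var(U) + bd·Var(Y) + (ad+bc)·covariance of U and Y, with a=2.1, b=1.7, c=2.2, d=-6.
ac·Var(U) = 2.1·2.2·15.7 = 72.534
bd·Var(Y) = 1.7·(-6)·47.5 = -484.5
(ad+bc)·covariance of U and Y = (-8.86)·(-5) = 44.3
covariance of S and V = 72.534 + (-484.5) + 44.3 = -367.666.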